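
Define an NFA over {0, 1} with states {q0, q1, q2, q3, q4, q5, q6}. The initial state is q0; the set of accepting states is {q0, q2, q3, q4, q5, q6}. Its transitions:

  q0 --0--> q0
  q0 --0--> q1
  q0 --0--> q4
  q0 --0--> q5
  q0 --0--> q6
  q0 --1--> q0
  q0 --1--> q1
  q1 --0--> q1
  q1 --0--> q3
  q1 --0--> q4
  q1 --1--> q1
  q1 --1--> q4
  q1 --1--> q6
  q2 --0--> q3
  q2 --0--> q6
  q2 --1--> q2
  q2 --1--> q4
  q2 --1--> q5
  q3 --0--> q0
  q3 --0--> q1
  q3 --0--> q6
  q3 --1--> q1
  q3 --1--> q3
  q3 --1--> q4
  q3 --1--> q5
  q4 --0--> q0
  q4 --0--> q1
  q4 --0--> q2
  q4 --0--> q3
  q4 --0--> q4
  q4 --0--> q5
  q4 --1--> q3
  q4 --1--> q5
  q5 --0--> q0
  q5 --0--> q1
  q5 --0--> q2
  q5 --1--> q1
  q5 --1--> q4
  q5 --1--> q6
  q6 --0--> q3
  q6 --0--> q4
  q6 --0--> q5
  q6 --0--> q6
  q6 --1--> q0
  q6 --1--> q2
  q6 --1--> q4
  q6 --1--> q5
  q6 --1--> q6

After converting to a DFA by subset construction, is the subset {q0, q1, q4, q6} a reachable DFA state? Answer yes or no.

Start state of the DFA: {q0}.
{q0} --0--> {q0, q1, q4, q5, q6}  [new]
{q0} --1--> {q0, q1}  [new]
{q0, q1, q4, q5, q6} --0--> {q0, q1, q2, q3, q4, q5, q6}  [new]
{q0, q1, q4, q5, q6} --1--> {q0, q1, q2, q3, q4, q5, q6}  [seen]
{q0, q1} --0--> {q0, q1, q3, q4, q5, q6}  [new]
{q0, q1} --1--> {q0, q1, q4, q6}  [new]
{q0, q1, q2, q3, q4, q5, q6} --0--> {q0, q1, q2, q3, q4, q5, q6}  [seen]
{q0, q1, q2, q3, q4, q5, q6} --1--> {q0, q1, q2, q3, q4, q5, q6}  [seen]
{q0, q1, q3, q4, q5, q6} --0--> {q0, q1, q2, q3, q4, q5, q6}  [seen]
{q0, q1, q3, q4, q5, q6} --1--> {q0, q1, q2, q3, q4, q5, q6}  [seen]
{q0, q1, q4, q6} --0--> {q0, q1, q2, q3, q4, q5, q6}  [seen]
{q0, q1, q4, q6} --1--> {q0, q1, q2, q3, q4, q5, q6}  [seen]
Reachable DFA states: {q0}, {q0, q1, q4, q5, q6}, {q0, q1}, {q0, q1, q2, q3, q4, q5, q6}, {q0, q1, q3, q4, q5, q6}, {q0, q1, q4, q6}.
{q0, q1, q4, q6} is among them.

yes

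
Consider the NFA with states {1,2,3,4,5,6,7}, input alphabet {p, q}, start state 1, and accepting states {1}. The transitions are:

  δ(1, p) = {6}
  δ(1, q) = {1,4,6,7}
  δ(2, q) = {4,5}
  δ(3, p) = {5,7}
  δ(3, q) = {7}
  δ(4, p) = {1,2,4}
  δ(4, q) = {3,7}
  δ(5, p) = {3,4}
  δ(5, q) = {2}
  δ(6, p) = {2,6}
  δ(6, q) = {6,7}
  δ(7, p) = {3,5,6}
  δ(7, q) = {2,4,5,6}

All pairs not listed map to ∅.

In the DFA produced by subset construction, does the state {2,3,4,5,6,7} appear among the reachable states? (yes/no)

Start state of the DFA: {1}.
{1} --p--> {6}  [new]
{1} --q--> {1,4,6,7}  [new]
{6} --p--> {2,6}  [new]
{6} --q--> {6,7}  [new]
{1,4,6,7} --p--> {1,2,3,4,5,6}  [new]
{1,4,6,7} --q--> {1,2,3,4,5,6,7}  [new]
{2,6} --p--> {2,6}  [seen]
{2,6} --q--> {4,5,6,7}  [new]
{6,7} --p--> {2,3,5,6}  [new]
{6,7} --q--> {2,4,5,6,7}  [new]
{1,2,3,4,5,6} --p--> {1,2,3,4,5,6,7}  [seen]
{1,2,3,4,5,6} --q--> {1,2,3,4,5,6,7}  [seen]
{1,2,3,4,5,6,7} --p--> {1,2,3,4,5,6,7}  [seen]
{1,2,3,4,5,6,7} --q--> {1,2,3,4,5,6,7}  [seen]
{4,5,6,7} --p--> {1,2,3,4,5,6}  [seen]
{4,5,6,7} --q--> {2,3,4,5,6,7}  [new]
{2,3,5,6} --p--> {2,3,4,5,6,7}  [seen]
{2,3,5,6} --q--> {2,4,5,6,7}  [seen]
{2,4,5,6,7} --p--> {1,2,3,4,5,6}  [seen]
{2,4,5,6,7} --q--> {2,3,4,5,6,7}  [seen]
{2,3,4,5,6,7} --p--> {1,2,3,4,5,6,7}  [seen]
{2,3,4,5,6,7} --q--> {2,3,4,5,6,7}  [seen]
Reachable DFA states: {1}, {6}, {1,4,6,7}, {2,6}, {6,7}, {1,2,3,4,5,6}, {1,2,3,4,5,6,7}, {4,5,6,7}, {2,3,5,6}, {2,4,5,6,7}, {2,3,4,5,6,7}.
{2,3,4,5,6,7} is among them.

yes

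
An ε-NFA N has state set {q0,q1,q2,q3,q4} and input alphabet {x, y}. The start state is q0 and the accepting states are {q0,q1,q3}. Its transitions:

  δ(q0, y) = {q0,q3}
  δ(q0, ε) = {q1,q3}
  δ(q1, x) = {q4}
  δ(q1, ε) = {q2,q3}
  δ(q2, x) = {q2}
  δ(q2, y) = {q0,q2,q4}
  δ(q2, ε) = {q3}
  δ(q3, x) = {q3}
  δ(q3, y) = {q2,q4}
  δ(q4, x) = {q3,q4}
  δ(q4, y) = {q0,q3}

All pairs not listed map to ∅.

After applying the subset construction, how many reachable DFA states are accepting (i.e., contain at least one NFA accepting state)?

3

Start state of the DFA: {q0,q1,q2,q3} (ε-closure of the NFA start).
{q0,q1,q2,q3} --x--> {q2,q3,q4}  [new]
{q0,q1,q2,q3} --y--> {q0,q1,q2,q3,q4}  [new]
{q2,q3,q4} --x--> {q2,q3,q4}  [seen]
{q2,q3,q4} --y--> {q0,q1,q2,q3,q4}  [seen]
{q0,q1,q2,q3,q4} --x--> {q2,q3,q4}  [seen]
{q0,q1,q2,q3,q4} --y--> {q0,q1,q2,q3,q4}  [seen]
Reachable DFA states: {q0,q1,q2,q3}, {q2,q3,q4}, {q0,q1,q2,q3,q4}.
Accepting DFA states (contain an NFA accepting state): {q0,q1,q2,q3}, {q2,q3,q4}, {q0,q1,q2,q3,q4}.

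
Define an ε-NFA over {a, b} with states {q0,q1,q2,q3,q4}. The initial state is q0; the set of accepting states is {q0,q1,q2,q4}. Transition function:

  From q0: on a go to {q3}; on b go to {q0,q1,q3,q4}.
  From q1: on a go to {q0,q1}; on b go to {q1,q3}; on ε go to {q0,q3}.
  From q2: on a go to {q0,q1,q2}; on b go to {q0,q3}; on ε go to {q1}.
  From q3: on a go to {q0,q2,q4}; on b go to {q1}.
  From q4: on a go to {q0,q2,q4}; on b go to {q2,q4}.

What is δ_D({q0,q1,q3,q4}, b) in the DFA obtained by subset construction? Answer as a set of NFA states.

{q0,q1,q2,q3,q4}

δ(q0,b) = {q0,q1,q3,q4}; δ(q1,b) = {q1,q3}; δ(q3,b) = {q1}; δ(q4,b) = {q2,q4}.
Union: {q0,q1,q2,q3,q4}.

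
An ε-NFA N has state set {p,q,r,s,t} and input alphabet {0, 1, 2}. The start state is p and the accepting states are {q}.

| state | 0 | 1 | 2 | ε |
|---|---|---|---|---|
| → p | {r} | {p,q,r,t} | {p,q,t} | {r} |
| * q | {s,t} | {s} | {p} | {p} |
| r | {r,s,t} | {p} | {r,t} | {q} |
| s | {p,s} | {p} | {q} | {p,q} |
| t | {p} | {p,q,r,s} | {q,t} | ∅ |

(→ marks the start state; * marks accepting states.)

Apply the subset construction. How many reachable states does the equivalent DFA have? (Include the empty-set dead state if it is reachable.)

3

Start state of the DFA: {p,q,r} (ε-closure of the NFA start).
{p,q,r} --0--> {p,q,r,s,t}  [new]
{p,q,r} --1--> {p,q,r,s,t}  [seen]
{p,q,r} --2--> {p,q,r,t}  [new]
{p,q,r,s,t} --0--> {p,q,r,s,t}  [seen]
{p,q,r,s,t} --1--> {p,q,r,s,t}  [seen]
{p,q,r,s,t} --2--> {p,q,r,t}  [seen]
{p,q,r,t} --0--> {p,q,r,s,t}  [seen]
{p,q,r,t} --1--> {p,q,r,s,t}  [seen]
{p,q,r,t} --2--> {p,q,r,t}  [seen]
Reachable DFA states: {p,q,r}, {p,q,r,s,t}, {p,q,r,t}.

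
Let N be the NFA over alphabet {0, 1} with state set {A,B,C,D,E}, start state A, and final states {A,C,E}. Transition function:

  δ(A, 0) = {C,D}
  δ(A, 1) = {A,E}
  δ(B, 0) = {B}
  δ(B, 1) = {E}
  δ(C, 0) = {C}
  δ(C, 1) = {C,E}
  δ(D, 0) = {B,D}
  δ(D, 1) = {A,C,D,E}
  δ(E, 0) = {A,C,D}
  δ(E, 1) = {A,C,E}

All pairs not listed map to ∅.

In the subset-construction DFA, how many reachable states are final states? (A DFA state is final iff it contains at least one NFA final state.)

Start state of the DFA: {A}.
{A} --0--> {C,D}  [new]
{A} --1--> {A,E}  [new]
{C,D} --0--> {B,C,D}  [new]
{C,D} --1--> {A,C,D,E}  [new]
{A,E} --0--> {A,C,D}  [new]
{A,E} --1--> {A,C,E}  [new]
{B,C,D} --0--> {B,C,D}  [seen]
{B,C,D} --1--> {A,C,D,E}  [seen]
{A,C,D,E} --0--> {A,B,C,D}  [new]
{A,C,D,E} --1--> {A,C,D,E}  [seen]
{A,C,D} --0--> {B,C,D}  [seen]
{A,C,D} --1--> {A,C,D,E}  [seen]
{A,C,E} --0--> {A,C,D}  [seen]
{A,C,E} --1--> {A,C,E}  [seen]
{A,B,C,D} --0--> {B,C,D}  [seen]
{A,B,C,D} --1--> {A,C,D,E}  [seen]
Reachable DFA states: {A}, {C,D}, {A,E}, {B,C,D}, {A,C,D,E}, {A,C,D}, {A,C,E}, {A,B,C,D}.
Accepting DFA states (contain an NFA accepting state): {A}, {C,D}, {A,E}, {B,C,D}, {A,C,D,E}, {A,C,D}, {A,C,E}, {A,B,C,D}.

8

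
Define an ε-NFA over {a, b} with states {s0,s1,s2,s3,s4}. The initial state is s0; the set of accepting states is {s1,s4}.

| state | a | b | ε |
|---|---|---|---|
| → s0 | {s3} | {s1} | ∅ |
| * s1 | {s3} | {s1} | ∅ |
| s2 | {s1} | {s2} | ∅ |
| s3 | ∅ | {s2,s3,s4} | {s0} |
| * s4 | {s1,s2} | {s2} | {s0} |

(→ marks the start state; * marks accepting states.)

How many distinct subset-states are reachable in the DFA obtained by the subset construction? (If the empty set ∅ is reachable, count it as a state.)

Start state of the DFA: {s0} (ε-closure of the NFA start).
{s0} --a--> {s0,s3}  [new]
{s0} --b--> {s1}  [new]
{s0,s3} --a--> {s0,s3}  [seen]
{s0,s3} --b--> {s0,s1,s2,s3,s4}  [new]
{s1} --a--> {s0,s3}  [seen]
{s1} --b--> {s1}  [seen]
{s0,s1,s2,s3,s4} --a--> {s0,s1,s2,s3}  [new]
{s0,s1,s2,s3,s4} --b--> {s0,s1,s2,s3,s4}  [seen]
{s0,s1,s2,s3} --a--> {s0,s1,s3}  [new]
{s0,s1,s2,s3} --b--> {s0,s1,s2,s3,s4}  [seen]
{s0,s1,s3} --a--> {s0,s3}  [seen]
{s0,s1,s3} --b--> {s0,s1,s2,s3,s4}  [seen]
Reachable DFA states: {s0}, {s0,s3}, {s1}, {s0,s1,s2,s3,s4}, {s0,s1,s2,s3}, {s0,s1,s3}.

6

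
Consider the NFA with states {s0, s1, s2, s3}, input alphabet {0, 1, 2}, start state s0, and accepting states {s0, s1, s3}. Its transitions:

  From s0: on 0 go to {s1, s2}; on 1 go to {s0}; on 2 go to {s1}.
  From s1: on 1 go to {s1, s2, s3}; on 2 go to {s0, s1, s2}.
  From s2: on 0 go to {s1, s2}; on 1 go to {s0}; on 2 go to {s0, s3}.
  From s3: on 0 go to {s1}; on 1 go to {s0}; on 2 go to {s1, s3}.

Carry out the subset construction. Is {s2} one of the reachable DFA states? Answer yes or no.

Start state of the DFA: {s0}.
{s0} --0--> {s1, s2}  [new]
{s0} --1--> {s0}  [seen]
{s0} --2--> {s1}  [new]
{s1, s2} --0--> {s1, s2}  [seen]
{s1, s2} --1--> {s0, s1, s2, s3}  [new]
{s1, s2} --2--> {s0, s1, s2, s3}  [seen]
{s1} --0--> ∅  [new]
{s1} --1--> {s1, s2, s3}  [new]
{s1} --2--> {s0, s1, s2}  [new]
{s0, s1, s2, s3} --0--> {s1, s2}  [seen]
{s0, s1, s2, s3} --1--> {s0, s1, s2, s3}  [seen]
{s0, s1, s2, s3} --2--> {s0, s1, s2, s3}  [seen]
∅ --0--> ∅  [seen]
∅ --1--> ∅  [seen]
∅ --2--> ∅  [seen]
{s1, s2, s3} --0--> {s1, s2}  [seen]
{s1, s2, s3} --1--> {s0, s1, s2, s3}  [seen]
{s1, s2, s3} --2--> {s0, s1, s2, s3}  [seen]
{s0, s1, s2} --0--> {s1, s2}  [seen]
{s0, s1, s2} --1--> {s0, s1, s2, s3}  [seen]
{s0, s1, s2} --2--> {s0, s1, s2, s3}  [seen]
Reachable DFA states: {s0}, {s1, s2}, {s1}, {s0, s1, s2, s3}, ∅, {s1, s2, s3}, {s0, s1, s2}.
{s2} is not among them.

no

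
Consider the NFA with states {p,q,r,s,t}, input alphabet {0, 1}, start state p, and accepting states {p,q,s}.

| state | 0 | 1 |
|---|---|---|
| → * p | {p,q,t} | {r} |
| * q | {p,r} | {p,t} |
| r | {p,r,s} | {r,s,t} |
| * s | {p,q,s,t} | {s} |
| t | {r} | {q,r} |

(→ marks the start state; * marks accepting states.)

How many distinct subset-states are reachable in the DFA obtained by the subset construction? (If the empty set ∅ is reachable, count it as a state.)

Start state of the DFA: {p}.
{p} --0--> {p,q,t}  [new]
{p} --1--> {r}  [new]
{p,q,t} --0--> {p,q,r,t}  [new]
{p,q,t} --1--> {p,q,r,t}  [seen]
{r} --0--> {p,r,s}  [new]
{r} --1--> {r,s,t}  [new]
{p,q,r,t} --0--> {p,q,r,s,t}  [new]
{p,q,r,t} --1--> {p,q,r,s,t}  [seen]
{p,r,s} --0--> {p,q,r,s,t}  [seen]
{p,r,s} --1--> {r,s,t}  [seen]
{r,s,t} --0--> {p,q,r,s,t}  [seen]
{r,s,t} --1--> {q,r,s,t}  [new]
{p,q,r,s,t} --0--> {p,q,r,s,t}  [seen]
{p,q,r,s,t} --1--> {p,q,r,s,t}  [seen]
{q,r,s,t} --0--> {p,q,r,s,t}  [seen]
{q,r,s,t} --1--> {p,q,r,s,t}  [seen]
Reachable DFA states: {p}, {p,q,t}, {r}, {p,q,r,t}, {p,r,s}, {r,s,t}, {p,q,r,s,t}, {q,r,s,t}.

8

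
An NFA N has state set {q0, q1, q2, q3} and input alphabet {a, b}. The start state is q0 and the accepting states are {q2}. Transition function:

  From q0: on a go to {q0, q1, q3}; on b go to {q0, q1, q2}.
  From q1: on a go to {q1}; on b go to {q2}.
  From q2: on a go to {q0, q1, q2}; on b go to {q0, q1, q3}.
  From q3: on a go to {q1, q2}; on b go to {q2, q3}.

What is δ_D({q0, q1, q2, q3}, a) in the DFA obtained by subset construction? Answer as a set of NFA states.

{q0, q1, q2, q3}

δ(q0,a) = {q0, q1, q3}; δ(q1,a) = {q1}; δ(q2,a) = {q0, q1, q2}; δ(q3,a) = {q1, q2}.
Union: {q0, q1, q2, q3}.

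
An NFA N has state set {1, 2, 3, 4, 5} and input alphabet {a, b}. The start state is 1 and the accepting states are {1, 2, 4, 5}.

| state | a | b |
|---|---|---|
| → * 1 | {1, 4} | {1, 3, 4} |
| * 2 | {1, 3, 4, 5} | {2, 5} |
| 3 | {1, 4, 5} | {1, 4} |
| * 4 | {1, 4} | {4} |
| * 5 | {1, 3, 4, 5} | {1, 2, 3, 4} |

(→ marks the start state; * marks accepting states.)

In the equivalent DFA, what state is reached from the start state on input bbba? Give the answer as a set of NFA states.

{1, 4, 5}

Start: {1}.
δ(1,b) = {1, 3, 4}.
Union: {1, 3, 4}.
After b: {1, 3, 4}.
δ(1,b) = {1, 3, 4}; δ(3,b) = {1, 4}; δ(4,b) = {4}.
Union: {1, 3, 4}.
After b: {1, 3, 4}.
δ(1,b) = {1, 3, 4}; δ(3,b) = {1, 4}; δ(4,b) = {4}.
Union: {1, 3, 4}.
After b: {1, 3, 4}.
δ(1,a) = {1, 4}; δ(3,a) = {1, 4, 5}; δ(4,a) = {1, 4}.
Union: {1, 4, 5}.
After a: {1, 4, 5}.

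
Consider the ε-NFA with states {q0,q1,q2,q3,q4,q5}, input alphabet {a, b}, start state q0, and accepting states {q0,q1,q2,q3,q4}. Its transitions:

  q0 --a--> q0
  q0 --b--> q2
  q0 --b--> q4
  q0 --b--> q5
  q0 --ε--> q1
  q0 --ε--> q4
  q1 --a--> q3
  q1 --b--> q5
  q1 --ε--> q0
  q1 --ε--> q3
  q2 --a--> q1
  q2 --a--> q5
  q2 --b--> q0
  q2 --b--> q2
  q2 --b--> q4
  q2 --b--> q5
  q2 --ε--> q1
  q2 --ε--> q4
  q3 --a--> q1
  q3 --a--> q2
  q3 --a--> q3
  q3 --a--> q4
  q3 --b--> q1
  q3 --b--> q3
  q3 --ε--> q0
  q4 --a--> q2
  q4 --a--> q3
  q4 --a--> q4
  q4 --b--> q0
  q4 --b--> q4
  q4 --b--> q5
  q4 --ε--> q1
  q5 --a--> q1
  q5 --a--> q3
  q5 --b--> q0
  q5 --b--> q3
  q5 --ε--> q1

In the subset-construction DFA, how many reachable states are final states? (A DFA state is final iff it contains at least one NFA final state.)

3

Start state of the DFA: {q0,q1,q3,q4} (ε-closure of the NFA start).
{q0,q1,q3,q4} --a--> {q0,q1,q2,q3,q4}  [new]
{q0,q1,q3,q4} --b--> {q0,q1,q2,q3,q4,q5}  [new]
{q0,q1,q2,q3,q4} --a--> {q0,q1,q2,q3,q4,q5}  [seen]
{q0,q1,q2,q3,q4} --b--> {q0,q1,q2,q3,q4,q5}  [seen]
{q0,q1,q2,q3,q4,q5} --a--> {q0,q1,q2,q3,q4,q5}  [seen]
{q0,q1,q2,q3,q4,q5} --b--> {q0,q1,q2,q3,q4,q5}  [seen]
Reachable DFA states: {q0,q1,q3,q4}, {q0,q1,q2,q3,q4}, {q0,q1,q2,q3,q4,q5}.
Accepting DFA states (contain an NFA accepting state): {q0,q1,q3,q4}, {q0,q1,q2,q3,q4}, {q0,q1,q2,q3,q4,q5}.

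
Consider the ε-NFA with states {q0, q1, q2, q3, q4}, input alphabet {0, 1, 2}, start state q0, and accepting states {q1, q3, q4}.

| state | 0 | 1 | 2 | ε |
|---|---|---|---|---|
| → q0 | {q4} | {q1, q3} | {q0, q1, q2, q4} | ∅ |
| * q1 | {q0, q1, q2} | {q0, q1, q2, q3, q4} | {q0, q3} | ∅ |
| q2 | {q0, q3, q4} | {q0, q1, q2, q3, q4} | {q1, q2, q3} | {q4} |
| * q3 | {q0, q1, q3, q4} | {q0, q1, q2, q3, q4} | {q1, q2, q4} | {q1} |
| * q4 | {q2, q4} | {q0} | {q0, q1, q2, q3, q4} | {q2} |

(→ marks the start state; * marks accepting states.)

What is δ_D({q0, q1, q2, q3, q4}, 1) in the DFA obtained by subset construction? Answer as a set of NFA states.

δ(q0,1) = {q1, q3}; δ(q1,1) = {q0, q1, q2, q3, q4}; δ(q2,1) = {q0, q1, q2, q3, q4}; δ(q3,1) = {q0, q1, q2, q3, q4}; δ(q4,1) = {q0}.
Union: {q0, q1, q2, q3, q4}.

{q0, q1, q2, q3, q4}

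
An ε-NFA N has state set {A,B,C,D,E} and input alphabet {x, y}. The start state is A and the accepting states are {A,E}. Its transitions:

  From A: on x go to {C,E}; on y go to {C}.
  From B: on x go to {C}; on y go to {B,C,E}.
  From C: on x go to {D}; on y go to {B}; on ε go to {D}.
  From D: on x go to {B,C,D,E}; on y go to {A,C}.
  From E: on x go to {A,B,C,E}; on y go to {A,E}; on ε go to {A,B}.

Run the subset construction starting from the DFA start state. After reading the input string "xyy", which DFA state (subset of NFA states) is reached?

Start: {A}.
δ(A,x) = {C,E}.
Union: {C,E}.
ε-closure gives {A,B,C,D,E}.
After x: {A,B,C,D,E}.
δ(A,y) = {C}; δ(B,y) = {B,C,E}; δ(C,y) = {B}; δ(D,y) = {A,C}; δ(E,y) = {A,E}.
Union: {A,B,C,E}.
ε-closure gives {A,B,C,D,E}.
After y: {A,B,C,D,E}.
δ(A,y) = {C}; δ(B,y) = {B,C,E}; δ(C,y) = {B}; δ(D,y) = {A,C}; δ(E,y) = {A,E}.
Union: {A,B,C,E}.
ε-closure gives {A,B,C,D,E}.
After y: {A,B,C,D,E}.

{A,B,C,D,E}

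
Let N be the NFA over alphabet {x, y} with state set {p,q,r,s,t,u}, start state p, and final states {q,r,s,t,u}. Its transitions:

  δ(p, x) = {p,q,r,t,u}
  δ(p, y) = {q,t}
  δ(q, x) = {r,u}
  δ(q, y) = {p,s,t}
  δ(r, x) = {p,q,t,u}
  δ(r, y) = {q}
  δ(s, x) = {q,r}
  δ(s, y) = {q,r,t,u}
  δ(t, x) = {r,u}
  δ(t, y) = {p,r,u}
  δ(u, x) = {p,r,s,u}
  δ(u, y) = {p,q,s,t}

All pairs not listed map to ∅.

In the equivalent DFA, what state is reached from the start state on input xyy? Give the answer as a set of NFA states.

Start: {p}.
δ(p,x) = {p,q,r,t,u}.
Union: {p,q,r,t,u}.
After x: {p,q,r,t,u}.
δ(p,y) = {q,t}; δ(q,y) = {p,s,t}; δ(r,y) = {q}; δ(t,y) = {p,r,u}; δ(u,y) = {p,q,s,t}.
Union: {p,q,r,s,t,u}.
After y: {p,q,r,s,t,u}.
δ(p,y) = {q,t}; δ(q,y) = {p,s,t}; δ(r,y) = {q}; δ(s,y) = {q,r,t,u}; δ(t,y) = {p,r,u}; δ(u,y) = {p,q,s,t}.
Union: {p,q,r,s,t,u}.
After y: {p,q,r,s,t,u}.

{p,q,r,s,t,u}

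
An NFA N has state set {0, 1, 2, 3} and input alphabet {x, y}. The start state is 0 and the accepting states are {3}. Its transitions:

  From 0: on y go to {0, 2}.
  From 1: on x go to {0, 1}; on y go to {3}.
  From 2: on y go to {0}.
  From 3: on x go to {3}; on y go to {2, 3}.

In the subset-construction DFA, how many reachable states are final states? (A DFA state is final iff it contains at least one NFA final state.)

Start state of the DFA: {0}.
{0} --x--> ∅  [new]
{0} --y--> {0, 2}  [new]
∅ --x--> ∅  [seen]
∅ --y--> ∅  [seen]
{0, 2} --x--> ∅  [seen]
{0, 2} --y--> {0, 2}  [seen]
Reachable DFA states: {0}, ∅, {0, 2}.
Accepting DFA states (contain an NFA accepting state): none.

0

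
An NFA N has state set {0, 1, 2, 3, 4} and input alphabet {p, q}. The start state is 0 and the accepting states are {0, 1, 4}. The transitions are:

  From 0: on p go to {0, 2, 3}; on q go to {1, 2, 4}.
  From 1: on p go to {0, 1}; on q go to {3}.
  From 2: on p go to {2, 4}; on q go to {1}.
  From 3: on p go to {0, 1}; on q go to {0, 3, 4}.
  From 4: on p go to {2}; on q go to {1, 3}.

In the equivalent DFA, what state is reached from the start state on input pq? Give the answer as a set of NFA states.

Start: {0}.
δ(0,p) = {0, 2, 3}.
Union: {0, 2, 3}.
After p: {0, 2, 3}.
δ(0,q) = {1, 2, 4}; δ(2,q) = {1}; δ(3,q) = {0, 3, 4}.
Union: {0, 1, 2, 3, 4}.
After q: {0, 1, 2, 3, 4}.

{0, 1, 2, 3, 4}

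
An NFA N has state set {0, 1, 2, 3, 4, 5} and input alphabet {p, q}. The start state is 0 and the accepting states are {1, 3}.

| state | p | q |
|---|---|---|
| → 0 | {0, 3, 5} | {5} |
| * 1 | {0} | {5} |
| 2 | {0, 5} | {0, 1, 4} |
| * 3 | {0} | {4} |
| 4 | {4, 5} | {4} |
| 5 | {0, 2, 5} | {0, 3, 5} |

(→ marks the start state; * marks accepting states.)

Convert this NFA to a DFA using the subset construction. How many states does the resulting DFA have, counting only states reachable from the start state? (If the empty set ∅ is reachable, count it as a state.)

Start state of the DFA: {0}.
{0} --p--> {0, 3, 5}  [new]
{0} --q--> {5}  [new]
{0, 3, 5} --p--> {0, 2, 3, 5}  [new]
{0, 3, 5} --q--> {0, 3, 4, 5}  [new]
{5} --p--> {0, 2, 5}  [new]
{5} --q--> {0, 3, 5}  [seen]
{0, 2, 3, 5} --p--> {0, 2, 3, 5}  [seen]
{0, 2, 3, 5} --q--> {0, 1, 3, 4, 5}  [new]
{0, 3, 4, 5} --p--> {0, 2, 3, 4, 5}  [new]
{0, 3, 4, 5} --q--> {0, 3, 4, 5}  [seen]
{0, 2, 5} --p--> {0, 2, 3, 5}  [seen]
{0, 2, 5} --q--> {0, 1, 3, 4, 5}  [seen]
{0, 1, 3, 4, 5} --p--> {0, 2, 3, 4, 5}  [seen]
{0, 1, 3, 4, 5} --q--> {0, 3, 4, 5}  [seen]
{0, 2, 3, 4, 5} --p--> {0, 2, 3, 4, 5}  [seen]
{0, 2, 3, 4, 5} --q--> {0, 1, 3, 4, 5}  [seen]
Reachable DFA states: {0}, {0, 3, 5}, {5}, {0, 2, 3, 5}, {0, 3, 4, 5}, {0, 2, 5}, {0, 1, 3, 4, 5}, {0, 2, 3, 4, 5}.

8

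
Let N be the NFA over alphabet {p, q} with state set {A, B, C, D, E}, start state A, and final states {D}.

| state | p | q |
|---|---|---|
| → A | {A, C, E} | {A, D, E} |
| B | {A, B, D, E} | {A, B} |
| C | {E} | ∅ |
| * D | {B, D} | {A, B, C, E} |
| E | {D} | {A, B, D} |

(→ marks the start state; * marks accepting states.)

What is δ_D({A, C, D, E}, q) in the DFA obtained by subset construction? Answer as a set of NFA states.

δ(A,q) = {A, D, E}; δ(C,q) = ∅; δ(D,q) = {A, B, C, E}; δ(E,q) = {A, B, D}.
Union: {A, B, C, D, E}.

{A, B, C, D, E}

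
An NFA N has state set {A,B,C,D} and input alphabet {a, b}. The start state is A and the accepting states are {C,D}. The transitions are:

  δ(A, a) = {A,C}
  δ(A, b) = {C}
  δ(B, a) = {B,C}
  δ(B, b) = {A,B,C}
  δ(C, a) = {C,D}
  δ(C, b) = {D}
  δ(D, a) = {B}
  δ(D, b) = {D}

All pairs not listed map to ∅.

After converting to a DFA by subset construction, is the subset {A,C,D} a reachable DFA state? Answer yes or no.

Start state of the DFA: {A}.
{A} --a--> {A,C}  [new]
{A} --b--> {C}  [new]
{A,C} --a--> {A,C,D}  [new]
{A,C} --b--> {C,D}  [new]
{C} --a--> {C,D}  [seen]
{C} --b--> {D}  [new]
{A,C,D} --a--> {A,B,C,D}  [new]
{A,C,D} --b--> {C,D}  [seen]
{C,D} --a--> {B,C,D}  [new]
{C,D} --b--> {D}  [seen]
{D} --a--> {B}  [new]
{D} --b--> {D}  [seen]
{A,B,C,D} --a--> {A,B,C,D}  [seen]
{A,B,C,D} --b--> {A,B,C,D}  [seen]
{B,C,D} --a--> {B,C,D}  [seen]
{B,C,D} --b--> {A,B,C,D}  [seen]
{B} --a--> {B,C}  [new]
{B} --b--> {A,B,C}  [new]
{B,C} --a--> {B,C,D}  [seen]
{B,C} --b--> {A,B,C,D}  [seen]
{A,B,C} --a--> {A,B,C,D}  [seen]
{A,B,C} --b--> {A,B,C,D}  [seen]
Reachable DFA states: {A}, {A,C}, {C}, {A,C,D}, {C,D}, {D}, {A,B,C,D}, {B,C,D}, {B}, {B,C}, {A,B,C}.
{A,C,D} is among them.

yes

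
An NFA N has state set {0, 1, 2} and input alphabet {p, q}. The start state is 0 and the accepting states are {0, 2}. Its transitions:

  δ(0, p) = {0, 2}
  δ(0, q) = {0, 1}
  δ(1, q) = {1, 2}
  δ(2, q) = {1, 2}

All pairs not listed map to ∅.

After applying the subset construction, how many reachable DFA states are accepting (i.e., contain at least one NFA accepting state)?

4

Start state of the DFA: {0}.
{0} --p--> {0, 2}  [new]
{0} --q--> {0, 1}  [new]
{0, 2} --p--> {0, 2}  [seen]
{0, 2} --q--> {0, 1, 2}  [new]
{0, 1} --p--> {0, 2}  [seen]
{0, 1} --q--> {0, 1, 2}  [seen]
{0, 1, 2} --p--> {0, 2}  [seen]
{0, 1, 2} --q--> {0, 1, 2}  [seen]
Reachable DFA states: {0}, {0, 2}, {0, 1}, {0, 1, 2}.
Accepting DFA states (contain an NFA accepting state): {0}, {0, 2}, {0, 1}, {0, 1, 2}.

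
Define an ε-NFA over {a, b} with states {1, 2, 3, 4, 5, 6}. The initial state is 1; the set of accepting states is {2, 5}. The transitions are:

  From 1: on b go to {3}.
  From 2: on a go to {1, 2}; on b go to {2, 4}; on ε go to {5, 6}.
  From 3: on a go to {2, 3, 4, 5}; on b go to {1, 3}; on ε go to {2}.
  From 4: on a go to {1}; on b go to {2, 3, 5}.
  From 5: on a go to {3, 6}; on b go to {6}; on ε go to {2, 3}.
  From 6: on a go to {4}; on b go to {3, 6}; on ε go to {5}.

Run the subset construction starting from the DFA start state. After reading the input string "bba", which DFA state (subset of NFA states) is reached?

{1, 2, 3, 4, 5, 6}

Start: {1}.
δ(1,b) = {3}.
Union: {3}.
ε-closure gives {2, 3, 5, 6}.
After b: {2, 3, 5, 6}.
δ(2,b) = {2, 4}; δ(3,b) = {1, 3}; δ(5,b) = {6}; δ(6,b) = {3, 6}.
Union: {1, 2, 3, 4, 6}.
ε-closure gives {1, 2, 3, 4, 5, 6}.
After b: {1, 2, 3, 4, 5, 6}.
δ(1,a) = ∅; δ(2,a) = {1, 2}; δ(3,a) = {2, 3, 4, 5}; δ(4,a) = {1}; δ(5,a) = {3, 6}; δ(6,a) = {4}.
Union: {1, 2, 3, 4, 5, 6}.
After a: {1, 2, 3, 4, 5, 6}.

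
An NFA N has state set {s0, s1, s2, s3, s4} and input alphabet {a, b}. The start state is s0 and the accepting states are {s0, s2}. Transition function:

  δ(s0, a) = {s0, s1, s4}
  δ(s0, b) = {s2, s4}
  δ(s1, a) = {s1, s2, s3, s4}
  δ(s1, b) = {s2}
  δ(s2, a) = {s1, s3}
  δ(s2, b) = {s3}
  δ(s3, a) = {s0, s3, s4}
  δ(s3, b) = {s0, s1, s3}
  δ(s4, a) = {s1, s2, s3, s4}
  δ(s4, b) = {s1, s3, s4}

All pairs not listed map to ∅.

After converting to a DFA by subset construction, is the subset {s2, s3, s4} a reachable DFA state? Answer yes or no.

no

Start state of the DFA: {s0}.
{s0} --a--> {s0, s1, s4}  [new]
{s0} --b--> {s2, s4}  [new]
{s0, s1, s4} --a--> {s0, s1, s2, s3, s4}  [new]
{s0, s1, s4} --b--> {s1, s2, s3, s4}  [new]
{s2, s4} --a--> {s1, s2, s3, s4}  [seen]
{s2, s4} --b--> {s1, s3, s4}  [new]
{s0, s1, s2, s3, s4} --a--> {s0, s1, s2, s3, s4}  [seen]
{s0, s1, s2, s3, s4} --b--> {s0, s1, s2, s3, s4}  [seen]
{s1, s2, s3, s4} --a--> {s0, s1, s2, s3, s4}  [seen]
{s1, s2, s3, s4} --b--> {s0, s1, s2, s3, s4}  [seen]
{s1, s3, s4} --a--> {s0, s1, s2, s3, s4}  [seen]
{s1, s3, s4} --b--> {s0, s1, s2, s3, s4}  [seen]
Reachable DFA states: {s0}, {s0, s1, s4}, {s2, s4}, {s0, s1, s2, s3, s4}, {s1, s2, s3, s4}, {s1, s3, s4}.
{s2, s3, s4} is not among them.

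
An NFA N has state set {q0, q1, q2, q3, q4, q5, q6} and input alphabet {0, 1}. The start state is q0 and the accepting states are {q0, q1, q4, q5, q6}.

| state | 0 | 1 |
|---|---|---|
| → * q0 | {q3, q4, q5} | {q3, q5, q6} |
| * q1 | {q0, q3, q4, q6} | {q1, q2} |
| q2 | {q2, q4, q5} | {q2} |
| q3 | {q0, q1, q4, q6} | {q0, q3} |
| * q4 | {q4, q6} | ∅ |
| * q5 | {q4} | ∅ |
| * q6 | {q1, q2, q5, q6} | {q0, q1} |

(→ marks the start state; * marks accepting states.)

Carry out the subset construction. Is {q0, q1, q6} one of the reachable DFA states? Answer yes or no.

Start state of the DFA: {q0}.
{q0} --0--> {q3, q4, q5}  [new]
{q0} --1--> {q3, q5, q6}  [new]
{q3, q4, q5} --0--> {q0, q1, q4, q6}  [new]
{q3, q4, q5} --1--> {q0, q3}  [new]
{q3, q5, q6} --0--> {q0, q1, q2, q4, q5, q6}  [new]
{q3, q5, q6} --1--> {q0, q1, q3}  [new]
{q0, q1, q4, q6} --0--> {q0, q1, q2, q3, q4, q5, q6}  [new]
{q0, q1, q4, q6} --1--> {q0, q1, q2, q3, q5, q6}  [new]
{q0, q3} --0--> {q0, q1, q3, q4, q5, q6}  [new]
{q0, q3} --1--> {q0, q3, q5, q6}  [new]
{q0, q1, q2, q4, q5, q6} --0--> {q0, q1, q2, q3, q4, q5, q6}  [seen]
{q0, q1, q2, q4, q5, q6} --1--> {q0, q1, q2, q3, q5, q6}  [seen]
{q0, q1, q3} --0--> {q0, q1, q3, q4, q5, q6}  [seen]
{q0, q1, q3} --1--> {q0, q1, q2, q3, q5, q6}  [seen]
{q0, q1, q2, q3, q4, q5, q6} --0--> {q0, q1, q2, q3, q4, q5, q6}  [seen]
{q0, q1, q2, q3, q4, q5, q6} --1--> {q0, q1, q2, q3, q5, q6}  [seen]
{q0, q1, q2, q3, q5, q6} --0--> {q0, q1, q2, q3, q4, q5, q6}  [seen]
{q0, q1, q2, q3, q5, q6} --1--> {q0, q1, q2, q3, q5, q6}  [seen]
{q0, q1, q3, q4, q5, q6} --0--> {q0, q1, q2, q3, q4, q5, q6}  [seen]
{q0, q1, q3, q4, q5, q6} --1--> {q0, q1, q2, q3, q5, q6}  [seen]
{q0, q3, q5, q6} --0--> {q0, q1, q2, q3, q4, q5, q6}  [seen]
{q0, q3, q5, q6} --1--> {q0, q1, q3, q5, q6}  [new]
{q0, q1, q3, q5, q6} --0--> {q0, q1, q2, q3, q4, q5, q6}  [seen]
{q0, q1, q3, q5, q6} --1--> {q0, q1, q2, q3, q5, q6}  [seen]
Reachable DFA states: {q0}, {q3, q4, q5}, {q3, q5, q6}, {q0, q1, q4, q6}, {q0, q3}, {q0, q1, q2, q4, q5, q6}, {q0, q1, q3}, {q0, q1, q2, q3, q4, q5, q6}, {q0, q1, q2, q3, q5, q6}, {q0, q1, q3, q4, q5, q6}, {q0, q3, q5, q6}, {q0, q1, q3, q5, q6}.
{q0, q1, q6} is not among them.

no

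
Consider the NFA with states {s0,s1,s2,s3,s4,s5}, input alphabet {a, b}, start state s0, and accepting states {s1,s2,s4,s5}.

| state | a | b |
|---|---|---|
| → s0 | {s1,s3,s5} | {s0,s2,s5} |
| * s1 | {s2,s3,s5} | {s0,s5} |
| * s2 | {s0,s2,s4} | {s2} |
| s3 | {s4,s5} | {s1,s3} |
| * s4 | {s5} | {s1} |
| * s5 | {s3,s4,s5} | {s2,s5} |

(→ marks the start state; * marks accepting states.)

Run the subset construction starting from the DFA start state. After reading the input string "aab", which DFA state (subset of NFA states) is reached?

{s1,s2,s3,s5}

Start: {s0}.
δ(s0,a) = {s1,s3,s5}.
Union: {s1,s3,s5}.
After a: {s1,s3,s5}.
δ(s1,a) = {s2,s3,s5}; δ(s3,a) = {s4,s5}; δ(s5,a) = {s3,s4,s5}.
Union: {s2,s3,s4,s5}.
After a: {s2,s3,s4,s5}.
δ(s2,b) = {s2}; δ(s3,b) = {s1,s3}; δ(s4,b) = {s1}; δ(s5,b) = {s2,s5}.
Union: {s1,s2,s3,s5}.
After b: {s1,s2,s3,s5}.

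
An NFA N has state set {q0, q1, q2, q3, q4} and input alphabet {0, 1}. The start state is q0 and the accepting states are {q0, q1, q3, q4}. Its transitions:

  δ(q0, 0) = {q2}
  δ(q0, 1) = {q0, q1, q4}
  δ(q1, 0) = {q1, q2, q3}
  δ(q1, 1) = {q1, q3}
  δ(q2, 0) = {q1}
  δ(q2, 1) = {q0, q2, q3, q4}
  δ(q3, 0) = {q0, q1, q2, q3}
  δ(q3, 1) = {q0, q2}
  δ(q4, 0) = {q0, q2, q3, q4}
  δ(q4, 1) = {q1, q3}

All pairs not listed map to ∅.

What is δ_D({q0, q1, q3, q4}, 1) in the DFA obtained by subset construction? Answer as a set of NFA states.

{q0, q1, q2, q3, q4}

δ(q0,1) = {q0, q1, q4}; δ(q1,1) = {q1, q3}; δ(q3,1) = {q0, q2}; δ(q4,1) = {q1, q3}.
Union: {q0, q1, q2, q3, q4}.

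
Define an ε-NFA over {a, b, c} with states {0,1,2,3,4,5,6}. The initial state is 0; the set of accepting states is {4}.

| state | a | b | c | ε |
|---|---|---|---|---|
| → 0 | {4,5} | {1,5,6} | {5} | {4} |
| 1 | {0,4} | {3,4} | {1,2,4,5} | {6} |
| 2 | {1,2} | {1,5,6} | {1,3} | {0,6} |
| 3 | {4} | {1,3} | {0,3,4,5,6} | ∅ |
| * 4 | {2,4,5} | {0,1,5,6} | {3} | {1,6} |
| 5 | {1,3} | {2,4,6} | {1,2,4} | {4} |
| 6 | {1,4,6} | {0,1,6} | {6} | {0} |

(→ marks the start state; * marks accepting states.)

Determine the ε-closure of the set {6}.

Begin with {6}.
6 →ε {0}; add 0.
0 →ε {4}; add 4.
4 →ε {1,6}; add 1.
ε-closure = {0,1,4,6}.

{0,1,4,6}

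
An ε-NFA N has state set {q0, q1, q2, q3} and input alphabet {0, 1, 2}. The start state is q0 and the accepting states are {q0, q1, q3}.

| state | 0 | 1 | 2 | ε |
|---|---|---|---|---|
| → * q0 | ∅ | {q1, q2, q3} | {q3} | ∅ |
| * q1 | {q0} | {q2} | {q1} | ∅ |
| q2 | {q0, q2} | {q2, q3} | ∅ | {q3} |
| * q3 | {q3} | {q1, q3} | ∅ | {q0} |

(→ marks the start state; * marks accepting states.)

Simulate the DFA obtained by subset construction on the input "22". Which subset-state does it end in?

Start: {q0}.
δ(q0,2) = {q3}.
Union: {q3}.
ε-closure gives {q0, q3}.
After 2: {q0, q3}.
δ(q0,2) = {q3}; δ(q3,2) = ∅.
Union: {q3}.
ε-closure gives {q0, q3}.
After 2: {q0, q3}.

{q0, q3}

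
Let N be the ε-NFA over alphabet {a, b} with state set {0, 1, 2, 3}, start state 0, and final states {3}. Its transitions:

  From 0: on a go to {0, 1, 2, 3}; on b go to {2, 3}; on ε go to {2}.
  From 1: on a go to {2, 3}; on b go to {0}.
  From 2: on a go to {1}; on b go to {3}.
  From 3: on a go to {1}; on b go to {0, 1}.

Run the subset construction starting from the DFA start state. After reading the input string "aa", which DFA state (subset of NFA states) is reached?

Start: {0, 2}.
δ(0,a) = {0, 1, 2, 3}; δ(2,a) = {1}.
Union: {0, 1, 2, 3}.
After a: {0, 1, 2, 3}.
δ(0,a) = {0, 1, 2, 3}; δ(1,a) = {2, 3}; δ(2,a) = {1}; δ(3,a) = {1}.
Union: {0, 1, 2, 3}.
After a: {0, 1, 2, 3}.

{0, 1, 2, 3}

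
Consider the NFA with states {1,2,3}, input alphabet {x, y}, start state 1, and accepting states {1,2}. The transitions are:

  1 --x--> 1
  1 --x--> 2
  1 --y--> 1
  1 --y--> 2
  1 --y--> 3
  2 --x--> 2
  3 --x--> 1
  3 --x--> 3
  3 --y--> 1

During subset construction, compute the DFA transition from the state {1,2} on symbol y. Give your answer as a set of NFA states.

δ(1,y) = {1,2,3}; δ(2,y) = ∅.
Union: {1,2,3}.

{1,2,3}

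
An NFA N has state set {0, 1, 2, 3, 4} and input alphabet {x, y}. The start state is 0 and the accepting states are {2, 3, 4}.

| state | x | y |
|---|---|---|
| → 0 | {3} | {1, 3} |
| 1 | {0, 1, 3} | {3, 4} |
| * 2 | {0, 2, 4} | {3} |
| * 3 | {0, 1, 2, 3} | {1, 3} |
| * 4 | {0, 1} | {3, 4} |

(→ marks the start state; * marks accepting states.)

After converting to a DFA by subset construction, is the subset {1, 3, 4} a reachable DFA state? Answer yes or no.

Start state of the DFA: {0}.
{0} --x--> {3}  [new]
{0} --y--> {1, 3}  [new]
{3} --x--> {0, 1, 2, 3}  [new]
{3} --y--> {1, 3}  [seen]
{1, 3} --x--> {0, 1, 2, 3}  [seen]
{1, 3} --y--> {1, 3, 4}  [new]
{0, 1, 2, 3} --x--> {0, 1, 2, 3, 4}  [new]
{0, 1, 2, 3} --y--> {1, 3, 4}  [seen]
{1, 3, 4} --x--> {0, 1, 2, 3}  [seen]
{1, 3, 4} --y--> {1, 3, 4}  [seen]
{0, 1, 2, 3, 4} --x--> {0, 1, 2, 3, 4}  [seen]
{0, 1, 2, 3, 4} --y--> {1, 3, 4}  [seen]
Reachable DFA states: {0}, {3}, {1, 3}, {0, 1, 2, 3}, {1, 3, 4}, {0, 1, 2, 3, 4}.
{1, 3, 4} is among them.

yes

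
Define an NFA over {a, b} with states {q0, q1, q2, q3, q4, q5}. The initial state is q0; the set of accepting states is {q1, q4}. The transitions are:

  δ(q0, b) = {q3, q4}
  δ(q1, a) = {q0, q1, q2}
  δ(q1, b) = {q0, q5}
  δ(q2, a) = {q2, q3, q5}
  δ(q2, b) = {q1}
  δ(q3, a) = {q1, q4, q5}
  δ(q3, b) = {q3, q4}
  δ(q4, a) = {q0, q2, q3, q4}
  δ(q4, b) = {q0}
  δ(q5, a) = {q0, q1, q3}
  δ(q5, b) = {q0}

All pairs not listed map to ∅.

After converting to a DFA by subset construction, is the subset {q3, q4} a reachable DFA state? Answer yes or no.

Start state of the DFA: {q0}.
{q0} --a--> ∅  [new]
{q0} --b--> {q3, q4}  [new]
∅ --a--> ∅  [seen]
∅ --b--> ∅  [seen]
{q3, q4} --a--> {q0, q1, q2, q3, q4, q5}  [new]
{q3, q4} --b--> {q0, q3, q4}  [new]
{q0, q1, q2, q3, q4, q5} --a--> {q0, q1, q2, q3, q4, q5}  [seen]
{q0, q1, q2, q3, q4, q5} --b--> {q0, q1, q3, q4, q5}  [new]
{q0, q3, q4} --a--> {q0, q1, q2, q3, q4, q5}  [seen]
{q0, q3, q4} --b--> {q0, q3, q4}  [seen]
{q0, q1, q3, q4, q5} --a--> {q0, q1, q2, q3, q4, q5}  [seen]
{q0, q1, q3, q4, q5} --b--> {q0, q3, q4, q5}  [new]
{q0, q3, q4, q5} --a--> {q0, q1, q2, q3, q4, q5}  [seen]
{q0, q3, q4, q5} --b--> {q0, q3, q4}  [seen]
Reachable DFA states: {q0}, ∅, {q3, q4}, {q0, q1, q2, q3, q4, q5}, {q0, q3, q4}, {q0, q1, q3, q4, q5}, {q0, q3, q4, q5}.
{q3, q4} is among them.

yes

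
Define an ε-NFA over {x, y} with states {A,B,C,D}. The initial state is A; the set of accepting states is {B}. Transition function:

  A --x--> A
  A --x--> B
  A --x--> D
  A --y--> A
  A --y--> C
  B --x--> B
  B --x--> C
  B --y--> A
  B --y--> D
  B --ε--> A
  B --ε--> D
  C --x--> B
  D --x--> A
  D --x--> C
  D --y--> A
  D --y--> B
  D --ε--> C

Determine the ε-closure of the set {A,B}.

Begin with {A,B}.
B →ε {A,D}; add D.
D →ε {C}; add C.
ε-closure = {A,B,C,D}.

{A,B,C,D}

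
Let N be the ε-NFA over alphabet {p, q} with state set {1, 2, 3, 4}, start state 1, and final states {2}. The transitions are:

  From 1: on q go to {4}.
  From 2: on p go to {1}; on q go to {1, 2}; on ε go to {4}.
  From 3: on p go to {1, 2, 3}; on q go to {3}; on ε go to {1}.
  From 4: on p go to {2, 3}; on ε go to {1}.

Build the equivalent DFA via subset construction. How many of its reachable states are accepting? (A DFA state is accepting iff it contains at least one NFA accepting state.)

Start state of the DFA: {1} (ε-closure of the NFA start).
{1} --p--> ∅  [new]
{1} --q--> {1, 4}  [new]
∅ --p--> ∅  [seen]
∅ --q--> ∅  [seen]
{1, 4} --p--> {1, 2, 3, 4}  [new]
{1, 4} --q--> {1, 4}  [seen]
{1, 2, 3, 4} --p--> {1, 2, 3, 4}  [seen]
{1, 2, 3, 4} --q--> {1, 2, 3, 4}  [seen]
Reachable DFA states: {1}, ∅, {1, 4}, {1, 2, 3, 4}.
Accepting DFA states (contain an NFA accepting state): {1, 2, 3, 4}.

1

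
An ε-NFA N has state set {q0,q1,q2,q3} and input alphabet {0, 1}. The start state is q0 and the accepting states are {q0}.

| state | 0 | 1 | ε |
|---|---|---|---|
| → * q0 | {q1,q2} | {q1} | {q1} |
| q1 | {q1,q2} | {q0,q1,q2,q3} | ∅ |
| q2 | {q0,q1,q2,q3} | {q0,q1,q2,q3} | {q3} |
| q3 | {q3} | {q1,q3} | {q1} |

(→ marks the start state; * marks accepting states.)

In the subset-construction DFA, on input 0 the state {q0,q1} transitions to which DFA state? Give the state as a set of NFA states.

{q1,q2,q3}

δ(q0,0) = {q1,q2}; δ(q1,0) = {q1,q2}.
Union: {q1,q2}.
ε-closure gives {q1,q2,q3}.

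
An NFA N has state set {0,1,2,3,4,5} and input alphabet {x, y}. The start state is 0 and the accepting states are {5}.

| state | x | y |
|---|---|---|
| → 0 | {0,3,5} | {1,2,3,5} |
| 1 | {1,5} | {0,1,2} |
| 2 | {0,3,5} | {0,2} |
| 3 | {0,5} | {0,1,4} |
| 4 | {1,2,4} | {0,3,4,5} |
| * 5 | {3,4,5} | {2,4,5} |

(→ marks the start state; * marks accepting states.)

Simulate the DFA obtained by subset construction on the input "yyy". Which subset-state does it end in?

Start: {0}.
δ(0,y) = {1,2,3,5}.
Union: {1,2,3,5}.
After y: {1,2,3,5}.
δ(1,y) = {0,1,2}; δ(2,y) = {0,2}; δ(3,y) = {0,1,4}; δ(5,y) = {2,4,5}.
Union: {0,1,2,4,5}.
After y: {0,1,2,4,5}.
δ(0,y) = {1,2,3,5}; δ(1,y) = {0,1,2}; δ(2,y) = {0,2}; δ(4,y) = {0,3,4,5}; δ(5,y) = {2,4,5}.
Union: {0,1,2,3,4,5}.
After y: {0,1,2,3,4,5}.

{0,1,2,3,4,5}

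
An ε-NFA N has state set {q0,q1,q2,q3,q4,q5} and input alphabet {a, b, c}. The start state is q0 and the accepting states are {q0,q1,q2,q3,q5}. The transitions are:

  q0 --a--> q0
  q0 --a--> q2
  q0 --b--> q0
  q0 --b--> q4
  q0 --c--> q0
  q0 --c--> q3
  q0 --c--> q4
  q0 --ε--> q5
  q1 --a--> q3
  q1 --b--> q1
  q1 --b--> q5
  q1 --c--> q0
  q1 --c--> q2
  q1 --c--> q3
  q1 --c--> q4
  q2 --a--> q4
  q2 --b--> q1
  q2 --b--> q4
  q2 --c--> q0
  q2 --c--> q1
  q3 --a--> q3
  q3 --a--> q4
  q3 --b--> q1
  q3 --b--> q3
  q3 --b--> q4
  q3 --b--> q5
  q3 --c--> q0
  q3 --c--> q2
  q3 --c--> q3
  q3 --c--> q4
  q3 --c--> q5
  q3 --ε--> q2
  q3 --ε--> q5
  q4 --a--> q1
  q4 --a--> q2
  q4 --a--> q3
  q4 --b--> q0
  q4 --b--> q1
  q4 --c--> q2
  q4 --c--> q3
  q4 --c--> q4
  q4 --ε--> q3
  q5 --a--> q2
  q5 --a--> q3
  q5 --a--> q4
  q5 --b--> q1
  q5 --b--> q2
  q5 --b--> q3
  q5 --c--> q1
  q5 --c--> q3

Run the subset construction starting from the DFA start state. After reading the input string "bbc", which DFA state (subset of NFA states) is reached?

Start: {q0,q5}.
δ(q0,b) = {q0,q4}; δ(q5,b) = {q1,q2,q3}.
Union: {q0,q1,q2,q3,q4}.
ε-closure gives {q0,q1,q2,q3,q4,q5}.
After b: {q0,q1,q2,q3,q4,q5}.
δ(q0,b) = {q0,q4}; δ(q1,b) = {q1,q5}; δ(q2,b) = {q1,q4}; δ(q3,b) = {q1,q3,q4,q5}; δ(q4,b) = {q0,q1}; δ(q5,b) = {q1,q2,q3}.
Union: {q0,q1,q2,q3,q4,q5}.
After b: {q0,q1,q2,q3,q4,q5}.
δ(q0,c) = {q0,q3,q4}; δ(q1,c) = {q0,q2,q3,q4}; δ(q2,c) = {q0,q1}; δ(q3,c) = {q0,q2,q3,q4,q5}; δ(q4,c) = {q2,q3,q4}; δ(q5,c) = {q1,q3}.
Union: {q0,q1,q2,q3,q4,q5}.
After c: {q0,q1,q2,q3,q4,q5}.

{q0,q1,q2,q3,q4,q5}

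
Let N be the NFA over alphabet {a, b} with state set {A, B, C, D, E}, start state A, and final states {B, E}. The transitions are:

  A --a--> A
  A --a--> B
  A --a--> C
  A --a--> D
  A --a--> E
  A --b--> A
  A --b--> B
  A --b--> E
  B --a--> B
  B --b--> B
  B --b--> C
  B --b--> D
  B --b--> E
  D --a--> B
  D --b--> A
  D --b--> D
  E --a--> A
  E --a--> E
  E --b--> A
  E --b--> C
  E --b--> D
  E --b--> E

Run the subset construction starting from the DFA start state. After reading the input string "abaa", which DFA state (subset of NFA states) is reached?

Start: {A}.
δ(A,a) = {A, B, C, D, E}.
Union: {A, B, C, D, E}.
After a: {A, B, C, D, E}.
δ(A,b) = {A, B, E}; δ(B,b) = {B, C, D, E}; δ(C,b) = ∅; δ(D,b) = {A, D}; δ(E,b) = {A, C, D, E}.
Union: {A, B, C, D, E}.
After b: {A, B, C, D, E}.
δ(A,a) = {A, B, C, D, E}; δ(B,a) = {B}; δ(C,a) = ∅; δ(D,a) = {B}; δ(E,a) = {A, E}.
Union: {A, B, C, D, E}.
After a: {A, B, C, D, E}.
δ(A,a) = {A, B, C, D, E}; δ(B,a) = {B}; δ(C,a) = ∅; δ(D,a) = {B}; δ(E,a) = {A, E}.
Union: {A, B, C, D, E}.
After a: {A, B, C, D, E}.

{A, B, C, D, E}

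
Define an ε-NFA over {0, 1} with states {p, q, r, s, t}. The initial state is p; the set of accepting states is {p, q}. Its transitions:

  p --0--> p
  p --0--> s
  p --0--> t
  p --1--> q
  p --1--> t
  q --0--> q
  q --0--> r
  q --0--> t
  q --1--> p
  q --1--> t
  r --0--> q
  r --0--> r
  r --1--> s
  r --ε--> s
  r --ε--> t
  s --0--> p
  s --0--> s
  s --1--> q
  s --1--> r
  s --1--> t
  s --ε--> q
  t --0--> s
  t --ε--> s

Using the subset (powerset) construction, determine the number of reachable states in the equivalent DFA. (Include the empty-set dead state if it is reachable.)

Start state of the DFA: {p} (ε-closure of the NFA start).
{p} --0--> {p, q, s, t}  [new]
{p} --1--> {q, s, t}  [new]
{p, q, s, t} --0--> {p, q, r, s, t}  [new]
{p, q, s, t} --1--> {p, q, r, s, t}  [seen]
{q, s, t} --0--> {p, q, r, s, t}  [seen]
{q, s, t} --1--> {p, q, r, s, t}  [seen]
{p, q, r, s, t} --0--> {p, q, r, s, t}  [seen]
{p, q, r, s, t} --1--> {p, q, r, s, t}  [seen]
Reachable DFA states: {p}, {p, q, s, t}, {q, s, t}, {p, q, r, s, t}.

4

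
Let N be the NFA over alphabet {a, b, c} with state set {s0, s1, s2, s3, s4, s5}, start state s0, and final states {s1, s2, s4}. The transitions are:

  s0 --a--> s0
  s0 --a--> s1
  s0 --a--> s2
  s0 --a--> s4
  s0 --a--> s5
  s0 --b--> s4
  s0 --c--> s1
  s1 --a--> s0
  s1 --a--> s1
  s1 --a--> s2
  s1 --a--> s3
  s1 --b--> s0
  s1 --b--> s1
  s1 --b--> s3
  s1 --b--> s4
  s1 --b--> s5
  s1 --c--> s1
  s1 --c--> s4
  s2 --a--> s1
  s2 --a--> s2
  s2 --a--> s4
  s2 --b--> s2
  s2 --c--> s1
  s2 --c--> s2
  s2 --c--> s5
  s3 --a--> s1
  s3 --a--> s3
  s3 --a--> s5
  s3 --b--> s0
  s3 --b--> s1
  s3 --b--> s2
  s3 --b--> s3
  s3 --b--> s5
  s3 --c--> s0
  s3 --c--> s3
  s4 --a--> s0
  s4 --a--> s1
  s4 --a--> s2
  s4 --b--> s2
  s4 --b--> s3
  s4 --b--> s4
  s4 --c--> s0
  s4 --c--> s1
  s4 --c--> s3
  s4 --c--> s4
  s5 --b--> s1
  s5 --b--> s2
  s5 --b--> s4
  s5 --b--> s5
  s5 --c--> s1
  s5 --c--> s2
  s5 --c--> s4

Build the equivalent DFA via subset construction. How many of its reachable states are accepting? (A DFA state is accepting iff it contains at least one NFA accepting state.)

12

Start state of the DFA: {s0}.
{s0} --a--> {s0, s1, s2, s4, s5}  [new]
{s0} --b--> {s4}  [new]
{s0} --c--> {s1}  [new]
{s0, s1, s2, s4, s5} --a--> {s0, s1, s2, s3, s4, s5}  [new]
{s0, s1, s2, s4, s5} --b--> {s0, s1, s2, s3, s4, s5}  [seen]
{s0, s1, s2, s4, s5} --c--> {s0, s1, s2, s3, s4, s5}  [seen]
{s4} --a--> {s0, s1, s2}  [new]
{s4} --b--> {s2, s3, s4}  [new]
{s4} --c--> {s0, s1, s3, s4}  [new]
{s1} --a--> {s0, s1, s2, s3}  [new]
{s1} --b--> {s0, s1, s3, s4, s5}  [new]
{s1} --c--> {s1, s4}  [new]
{s0, s1, s2, s3, s4, s5} --a--> {s0, s1, s2, s3, s4, s5}  [seen]
{s0, s1, s2, s3, s4, s5} --b--> {s0, s1, s2, s3, s4, s5}  [seen]
{s0, s1, s2, s3, s4, s5} --c--> {s0, s1, s2, s3, s4, s5}  [seen]
{s0, s1, s2} --a--> {s0, s1, s2, s3, s4, s5}  [seen]
{s0, s1, s2} --b--> {s0, s1, s2, s3, s4, s5}  [seen]
{s0, s1, s2} --c--> {s1, s2, s4, s5}  [new]
{s2, s3, s4} --a--> {s0, s1, s2, s3, s4, s5}  [seen]
{s2, s3, s4} --b--> {s0, s1, s2, s3, s4, s5}  [seen]
{s2, s3, s4} --c--> {s0, s1, s2, s3, s4, s5}  [seen]
{s0, s1, s3, s4} --a--> {s0, s1, s2, s3, s4, s5}  [seen]
{s0, s1, s3, s4} --b--> {s0, s1, s2, s3, s4, s5}  [seen]
{s0, s1, s3, s4} --c--> {s0, s1, s3, s4}  [seen]
{s0, s1, s2, s3} --a--> {s0, s1, s2, s3, s4, s5}  [seen]
{s0, s1, s2, s3} --b--> {s0, s1, s2, s3, s4, s5}  [seen]
{s0, s1, s2, s3} --c--> {s0, s1, s2, s3, s4, s5}  [seen]
{s0, s1, s3, s4, s5} --a--> {s0, s1, s2, s3, s4, s5}  [seen]
{s0, s1, s3, s4, s5} --b--> {s0, s1, s2, s3, s4, s5}  [seen]
{s0, s1, s3, s4, s5} --c--> {s0, s1, s2, s3, s4}  [new]
{s1, s4} --a--> {s0, s1, s2, s3}  [seen]
{s1, s4} --b--> {s0, s1, s2, s3, s4, s5}  [seen]
{s1, s4} --c--> {s0, s1, s3, s4}  [seen]
{s1, s2, s4, s5} --a--> {s0, s1, s2, s3, s4}  [seen]
{s1, s2, s4, s5} --b--> {s0, s1, s2, s3, s4, s5}  [seen]
{s1, s2, s4, s5} --c--> {s0, s1, s2, s3, s4, s5}  [seen]
{s0, s1, s2, s3, s4} --a--> {s0, s1, s2, s3, s4, s5}  [seen]
{s0, s1, s2, s3, s4} --b--> {s0, s1, s2, s3, s4, s5}  [seen]
{s0, s1, s2, s3, s4} --c--> {s0, s1, s2, s3, s4, s5}  [seen]
Reachable DFA states: {s0}, {s0, s1, s2, s4, s5}, {s4}, {s1}, {s0, s1, s2, s3, s4, s5}, {s0, s1, s2}, {s2, s3, s4}, {s0, s1, s3, s4}, {s0, s1, s2, s3}, {s0, s1, s3, s4, s5}, {s1, s4}, {s1, s2, s4, s5}, {s0, s1, s2, s3, s4}.
Accepting DFA states (contain an NFA accepting state): {s0, s1, s2, s4, s5}, {s4}, {s1}, {s0, s1, s2, s3, s4, s5}, {s0, s1, s2}, {s2, s3, s4}, {s0, s1, s3, s4}, {s0, s1, s2, s3}, {s0, s1, s3, s4, s5}, {s1, s4}, {s1, s2, s4, s5}, {s0, s1, s2, s3, s4}.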